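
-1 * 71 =-71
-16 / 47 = -0.34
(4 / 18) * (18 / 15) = 4 / 15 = 0.27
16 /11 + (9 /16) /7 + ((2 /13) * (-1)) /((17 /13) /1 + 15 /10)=133115 /89936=1.48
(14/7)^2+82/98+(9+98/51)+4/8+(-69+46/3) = -186967/4998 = -37.41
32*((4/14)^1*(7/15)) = 64/15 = 4.27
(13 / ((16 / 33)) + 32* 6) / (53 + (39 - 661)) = -3501 / 9104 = -0.38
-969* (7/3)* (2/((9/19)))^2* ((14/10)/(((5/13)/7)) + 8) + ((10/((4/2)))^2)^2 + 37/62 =-6272198023/4650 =-1348859.79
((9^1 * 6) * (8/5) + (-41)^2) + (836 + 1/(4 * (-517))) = 26919151/10340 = 2603.40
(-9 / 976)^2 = 81 / 952576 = 0.00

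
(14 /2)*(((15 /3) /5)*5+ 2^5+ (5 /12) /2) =6251 /24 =260.46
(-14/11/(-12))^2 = 49/4356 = 0.01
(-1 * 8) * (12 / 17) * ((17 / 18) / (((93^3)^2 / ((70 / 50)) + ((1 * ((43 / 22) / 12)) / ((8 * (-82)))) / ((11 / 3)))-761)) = -0.00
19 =19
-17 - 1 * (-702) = 685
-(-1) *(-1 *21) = -21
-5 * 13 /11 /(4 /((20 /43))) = -325 /473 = -0.69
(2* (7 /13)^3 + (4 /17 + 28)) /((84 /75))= 13327775 /522886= 25.49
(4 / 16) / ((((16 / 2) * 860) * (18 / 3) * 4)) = 1 / 660480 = 0.00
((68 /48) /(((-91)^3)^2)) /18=0.00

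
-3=-3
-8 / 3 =-2.67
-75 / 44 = -1.70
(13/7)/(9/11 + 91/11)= 143/700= 0.20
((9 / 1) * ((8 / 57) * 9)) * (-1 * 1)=-216 / 19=-11.37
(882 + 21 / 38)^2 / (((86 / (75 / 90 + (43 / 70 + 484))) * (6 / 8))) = 454998066418 / 77615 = 5862243.98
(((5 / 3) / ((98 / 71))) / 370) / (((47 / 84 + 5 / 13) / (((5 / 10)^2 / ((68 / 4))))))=923 / 18157972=0.00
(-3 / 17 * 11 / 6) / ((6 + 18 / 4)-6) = -0.07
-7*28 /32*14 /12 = -343 /48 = -7.15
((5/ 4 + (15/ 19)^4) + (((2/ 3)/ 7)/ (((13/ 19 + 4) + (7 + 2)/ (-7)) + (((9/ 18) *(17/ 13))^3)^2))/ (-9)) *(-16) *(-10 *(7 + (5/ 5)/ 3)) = 2893348187620299748240/ 1507821583580751429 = 1918.89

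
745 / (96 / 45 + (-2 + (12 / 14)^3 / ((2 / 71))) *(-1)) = -3833025 / 93754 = -40.88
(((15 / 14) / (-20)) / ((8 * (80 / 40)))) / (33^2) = -1 / 325248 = -0.00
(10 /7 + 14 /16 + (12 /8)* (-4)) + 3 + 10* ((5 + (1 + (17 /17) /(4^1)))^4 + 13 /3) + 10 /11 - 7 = 452252467 /29568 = 15295.34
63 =63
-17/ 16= -1.06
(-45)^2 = 2025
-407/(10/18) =-3663/5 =-732.60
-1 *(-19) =19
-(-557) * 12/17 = 6684/17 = 393.18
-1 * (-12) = 12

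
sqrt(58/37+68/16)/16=sqrt(31857)/1184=0.15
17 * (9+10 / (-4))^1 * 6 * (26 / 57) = 5746 / 19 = 302.42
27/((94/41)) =1107/94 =11.78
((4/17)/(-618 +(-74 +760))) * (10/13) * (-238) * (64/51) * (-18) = 53760/3757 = 14.31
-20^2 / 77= -5.19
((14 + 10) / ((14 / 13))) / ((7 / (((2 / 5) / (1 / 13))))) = 4056 / 245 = 16.56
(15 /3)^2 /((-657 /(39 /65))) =-5 /219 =-0.02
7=7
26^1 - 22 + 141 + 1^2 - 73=73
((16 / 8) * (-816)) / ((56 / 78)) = -15912 / 7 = -2273.14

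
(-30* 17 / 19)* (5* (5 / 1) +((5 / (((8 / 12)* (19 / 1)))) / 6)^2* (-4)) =-670.59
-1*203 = -203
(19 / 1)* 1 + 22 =41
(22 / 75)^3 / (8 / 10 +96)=22 / 84375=0.00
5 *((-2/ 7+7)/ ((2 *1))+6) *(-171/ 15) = -533.36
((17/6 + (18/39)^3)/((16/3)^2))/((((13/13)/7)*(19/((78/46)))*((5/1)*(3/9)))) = 1460781/37812736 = 0.04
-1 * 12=-12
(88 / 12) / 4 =11 / 6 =1.83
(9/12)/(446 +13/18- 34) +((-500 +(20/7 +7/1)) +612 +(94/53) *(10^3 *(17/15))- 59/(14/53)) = 2254417630/1181211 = 1908.56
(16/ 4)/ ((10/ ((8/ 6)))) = 8/ 15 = 0.53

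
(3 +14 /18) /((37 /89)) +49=19343 /333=58.09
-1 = -1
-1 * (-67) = 67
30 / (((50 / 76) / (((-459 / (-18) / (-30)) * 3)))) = -2907 / 25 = -116.28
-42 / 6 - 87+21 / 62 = -5807 / 62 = -93.66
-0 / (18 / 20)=0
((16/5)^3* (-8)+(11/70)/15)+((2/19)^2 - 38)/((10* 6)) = -249004268/947625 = -262.77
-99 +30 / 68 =-3351 / 34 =-98.56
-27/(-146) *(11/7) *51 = 15147/1022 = 14.82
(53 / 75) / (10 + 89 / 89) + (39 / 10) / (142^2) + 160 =5325439819 / 33270600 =160.06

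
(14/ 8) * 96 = 168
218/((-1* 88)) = -109/44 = -2.48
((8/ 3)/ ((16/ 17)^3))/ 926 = 4913/ 1422336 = 0.00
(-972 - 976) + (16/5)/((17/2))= -165548/85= -1947.62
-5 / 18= -0.28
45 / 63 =5 / 7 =0.71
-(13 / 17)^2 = -169 / 289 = -0.58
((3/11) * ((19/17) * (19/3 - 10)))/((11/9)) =-171/187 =-0.91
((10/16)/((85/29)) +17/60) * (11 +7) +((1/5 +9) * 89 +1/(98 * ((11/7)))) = 21670357/26180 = 827.74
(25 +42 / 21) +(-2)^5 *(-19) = 635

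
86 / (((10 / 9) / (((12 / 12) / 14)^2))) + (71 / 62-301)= -9097593 / 30380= -299.46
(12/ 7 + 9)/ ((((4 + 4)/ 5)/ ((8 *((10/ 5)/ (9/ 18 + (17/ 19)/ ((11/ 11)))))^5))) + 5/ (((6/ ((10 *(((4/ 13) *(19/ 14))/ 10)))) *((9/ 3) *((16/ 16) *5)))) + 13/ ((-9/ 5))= 455661870691085272/ 342502108767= 1330391.43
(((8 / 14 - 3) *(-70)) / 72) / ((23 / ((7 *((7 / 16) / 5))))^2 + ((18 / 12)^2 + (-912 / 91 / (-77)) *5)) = 29184155 / 17464923423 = 0.00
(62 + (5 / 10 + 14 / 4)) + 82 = 148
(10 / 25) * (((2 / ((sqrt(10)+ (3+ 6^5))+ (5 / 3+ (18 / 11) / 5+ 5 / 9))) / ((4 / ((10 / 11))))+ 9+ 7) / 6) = 237390897637099 / 222553154031585 - 7425 * sqrt(10) / 14836876935439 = 1.07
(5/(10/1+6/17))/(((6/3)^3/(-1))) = -85/1408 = -0.06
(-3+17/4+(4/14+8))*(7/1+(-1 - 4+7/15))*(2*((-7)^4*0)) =0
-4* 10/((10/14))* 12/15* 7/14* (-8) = 896/5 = 179.20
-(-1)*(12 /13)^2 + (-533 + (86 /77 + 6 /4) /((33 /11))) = -531.28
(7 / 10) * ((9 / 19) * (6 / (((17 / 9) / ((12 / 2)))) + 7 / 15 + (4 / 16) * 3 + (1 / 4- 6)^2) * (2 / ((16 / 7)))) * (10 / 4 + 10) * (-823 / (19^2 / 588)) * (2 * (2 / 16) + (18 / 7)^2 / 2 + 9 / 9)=-3712214757699 / 3142144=-1181427.32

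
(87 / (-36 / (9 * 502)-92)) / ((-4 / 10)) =36395 / 15396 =2.36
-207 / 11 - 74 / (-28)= -16.18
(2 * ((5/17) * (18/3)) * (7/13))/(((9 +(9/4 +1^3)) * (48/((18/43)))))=90/66521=0.00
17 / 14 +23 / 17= 611 / 238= 2.57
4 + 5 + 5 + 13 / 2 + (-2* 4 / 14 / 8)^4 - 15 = 211289 / 38416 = 5.50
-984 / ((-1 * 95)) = 10.36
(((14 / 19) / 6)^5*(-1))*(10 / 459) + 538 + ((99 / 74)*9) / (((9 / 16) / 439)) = 101520881004175232 / 10218536204031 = 9934.97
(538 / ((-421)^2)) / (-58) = -269 / 5139989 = -0.00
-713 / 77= -9.26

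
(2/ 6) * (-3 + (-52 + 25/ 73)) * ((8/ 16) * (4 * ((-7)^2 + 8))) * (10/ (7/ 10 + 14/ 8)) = -8477.50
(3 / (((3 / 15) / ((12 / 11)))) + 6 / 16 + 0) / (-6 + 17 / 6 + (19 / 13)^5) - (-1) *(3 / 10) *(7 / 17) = 143067756669 / 29179580980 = 4.90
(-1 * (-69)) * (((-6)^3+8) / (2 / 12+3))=-86112 / 19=-4532.21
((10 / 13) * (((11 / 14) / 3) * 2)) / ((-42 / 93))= -1705 / 1911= -0.89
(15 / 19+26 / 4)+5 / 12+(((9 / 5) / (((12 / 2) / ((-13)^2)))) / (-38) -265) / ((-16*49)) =7191061 / 893760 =8.05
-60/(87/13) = -260/29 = -8.97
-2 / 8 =-1 / 4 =-0.25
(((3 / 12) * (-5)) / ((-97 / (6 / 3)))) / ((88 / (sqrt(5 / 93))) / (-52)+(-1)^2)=-715 * sqrt(465) / 4284199 - 4225 / 8568398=-0.00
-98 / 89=-1.10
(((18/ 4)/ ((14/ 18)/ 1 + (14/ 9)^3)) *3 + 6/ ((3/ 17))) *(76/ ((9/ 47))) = 437268166/ 29799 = 14673.92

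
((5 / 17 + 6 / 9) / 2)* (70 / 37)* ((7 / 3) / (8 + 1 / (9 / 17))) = 12005 / 55981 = 0.21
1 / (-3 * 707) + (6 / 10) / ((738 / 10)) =222 / 28987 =0.01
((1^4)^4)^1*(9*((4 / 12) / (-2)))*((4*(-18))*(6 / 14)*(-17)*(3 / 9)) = -1836 / 7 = -262.29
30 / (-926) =-15 / 463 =-0.03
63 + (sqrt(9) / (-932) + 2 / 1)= 60577 / 932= 65.00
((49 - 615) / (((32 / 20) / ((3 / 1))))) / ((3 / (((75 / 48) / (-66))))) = 8.37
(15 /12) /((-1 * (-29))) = 5 /116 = 0.04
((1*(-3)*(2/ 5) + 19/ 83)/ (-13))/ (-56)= -31/ 23240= -0.00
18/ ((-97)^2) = 18/ 9409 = 0.00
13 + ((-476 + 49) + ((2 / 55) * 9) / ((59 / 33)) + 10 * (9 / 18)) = -120601 / 295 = -408.82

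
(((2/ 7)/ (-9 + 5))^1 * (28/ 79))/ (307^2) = -2/ 7445671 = -0.00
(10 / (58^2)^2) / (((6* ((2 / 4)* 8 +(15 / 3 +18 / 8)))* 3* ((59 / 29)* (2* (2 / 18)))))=1 / 103604472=0.00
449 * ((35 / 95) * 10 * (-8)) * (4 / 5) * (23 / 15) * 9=-13879488 / 95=-146099.87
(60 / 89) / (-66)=-10 / 979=-0.01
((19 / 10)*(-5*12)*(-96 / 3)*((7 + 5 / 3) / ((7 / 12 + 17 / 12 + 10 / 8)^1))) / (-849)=-9728 / 849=-11.46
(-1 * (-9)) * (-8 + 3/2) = -117/2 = -58.50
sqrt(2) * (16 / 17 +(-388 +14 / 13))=-85302 * sqrt(2) / 221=-545.86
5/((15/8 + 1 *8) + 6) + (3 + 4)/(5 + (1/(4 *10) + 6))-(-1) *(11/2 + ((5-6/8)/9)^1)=6.92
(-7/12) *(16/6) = -14/9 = -1.56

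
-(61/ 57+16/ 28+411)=-412.64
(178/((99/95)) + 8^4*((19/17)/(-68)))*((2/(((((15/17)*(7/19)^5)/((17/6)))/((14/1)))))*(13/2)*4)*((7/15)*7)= 54461440946744/467775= 116426574.63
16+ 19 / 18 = 307 / 18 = 17.06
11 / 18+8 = 155 / 18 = 8.61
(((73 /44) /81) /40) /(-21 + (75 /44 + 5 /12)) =-73 /2691360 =-0.00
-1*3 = -3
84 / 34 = 42 / 17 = 2.47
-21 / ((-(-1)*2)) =-21 / 2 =-10.50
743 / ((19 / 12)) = 8916 / 19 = 469.26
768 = 768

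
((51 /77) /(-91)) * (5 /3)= -85 /7007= -0.01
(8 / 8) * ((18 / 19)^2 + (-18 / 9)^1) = -398 / 361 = -1.10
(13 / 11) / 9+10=1003 / 99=10.13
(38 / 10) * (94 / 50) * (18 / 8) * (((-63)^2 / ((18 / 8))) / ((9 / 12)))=4725756 / 125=37806.05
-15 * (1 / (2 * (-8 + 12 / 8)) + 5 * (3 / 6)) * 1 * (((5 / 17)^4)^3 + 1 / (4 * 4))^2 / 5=-64156659159492720679411340635869 / 2259370356270056837307163403557376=-0.03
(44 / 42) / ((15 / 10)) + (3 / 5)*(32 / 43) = 15508 / 13545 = 1.14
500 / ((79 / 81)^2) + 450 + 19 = 6207529 / 6241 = 994.64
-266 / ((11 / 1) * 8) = -133 / 44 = -3.02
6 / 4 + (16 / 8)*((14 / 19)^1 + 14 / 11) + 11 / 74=43829 / 7733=5.67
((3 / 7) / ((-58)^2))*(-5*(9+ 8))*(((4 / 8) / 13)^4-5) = 582644145 / 10760870848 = 0.05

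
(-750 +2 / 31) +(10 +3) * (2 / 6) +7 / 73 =-5061242 / 6789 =-745.51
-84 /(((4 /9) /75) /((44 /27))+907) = -3850 /41571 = -0.09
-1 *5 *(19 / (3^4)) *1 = -95 / 81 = -1.17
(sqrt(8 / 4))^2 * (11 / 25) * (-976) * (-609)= 13076448 / 25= 523057.92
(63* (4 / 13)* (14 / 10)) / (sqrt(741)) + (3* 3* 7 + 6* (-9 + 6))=588* sqrt(741) / 16055 + 45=46.00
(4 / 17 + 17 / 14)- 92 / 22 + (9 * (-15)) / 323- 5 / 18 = -767314 / 223839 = -3.43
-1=-1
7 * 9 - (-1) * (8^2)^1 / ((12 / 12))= 127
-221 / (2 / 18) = -1989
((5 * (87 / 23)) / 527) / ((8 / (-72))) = -3915 / 12121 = -0.32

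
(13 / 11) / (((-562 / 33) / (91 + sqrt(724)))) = -3549 / 562 - 39 * sqrt(181) / 281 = -8.18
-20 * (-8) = 160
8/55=0.15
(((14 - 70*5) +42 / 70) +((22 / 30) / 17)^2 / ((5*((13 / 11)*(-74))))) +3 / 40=-419518741649 / 1251081000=-335.33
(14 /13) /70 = 1 /65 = 0.02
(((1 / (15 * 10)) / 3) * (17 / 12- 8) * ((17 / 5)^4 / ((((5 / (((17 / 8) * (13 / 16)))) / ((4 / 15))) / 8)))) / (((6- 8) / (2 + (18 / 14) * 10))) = 18956510807 / 1771875000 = 10.70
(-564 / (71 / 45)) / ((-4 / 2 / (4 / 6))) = 8460 / 71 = 119.15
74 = 74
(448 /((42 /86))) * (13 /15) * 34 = 27030.76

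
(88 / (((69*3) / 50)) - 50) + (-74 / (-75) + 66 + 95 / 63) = 479989 / 12075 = 39.75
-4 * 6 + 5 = -19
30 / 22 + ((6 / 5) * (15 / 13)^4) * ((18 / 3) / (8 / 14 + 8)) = 896190 / 314171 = 2.85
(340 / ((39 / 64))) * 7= 152320 / 39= 3905.64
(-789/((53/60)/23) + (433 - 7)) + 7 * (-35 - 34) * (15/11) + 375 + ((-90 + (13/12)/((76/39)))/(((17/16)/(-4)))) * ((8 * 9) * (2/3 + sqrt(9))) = 12898315662/188309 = 68495.48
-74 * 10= -740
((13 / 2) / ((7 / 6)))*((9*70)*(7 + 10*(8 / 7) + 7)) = 624780 / 7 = 89254.29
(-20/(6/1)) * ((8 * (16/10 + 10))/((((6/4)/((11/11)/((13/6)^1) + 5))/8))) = -1054208/117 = -9010.32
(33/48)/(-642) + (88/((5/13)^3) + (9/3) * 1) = 1989798017/1284000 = 1549.69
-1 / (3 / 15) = -5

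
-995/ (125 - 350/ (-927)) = -7.94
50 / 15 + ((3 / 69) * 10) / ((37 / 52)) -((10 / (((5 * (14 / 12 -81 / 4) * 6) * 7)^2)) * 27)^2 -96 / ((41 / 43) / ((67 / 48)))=-2360123283115201213388 / 17278608704687322825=-136.59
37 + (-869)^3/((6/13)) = -8531053595/6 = -1421842265.83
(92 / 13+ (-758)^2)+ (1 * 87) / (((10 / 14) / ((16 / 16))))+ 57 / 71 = 2652211332 / 4615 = 574693.68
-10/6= -5/3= -1.67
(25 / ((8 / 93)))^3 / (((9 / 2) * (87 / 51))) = 23739703125 / 7424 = 3197697.08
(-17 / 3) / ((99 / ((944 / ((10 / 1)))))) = -8024 / 1485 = -5.40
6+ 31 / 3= 49 / 3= 16.33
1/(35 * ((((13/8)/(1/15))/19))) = 152/6825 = 0.02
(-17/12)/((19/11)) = -187/228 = -0.82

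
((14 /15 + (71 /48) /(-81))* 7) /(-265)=-124523 /5151600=-0.02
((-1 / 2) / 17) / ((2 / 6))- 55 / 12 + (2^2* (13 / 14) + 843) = 1202437 / 1428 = 842.04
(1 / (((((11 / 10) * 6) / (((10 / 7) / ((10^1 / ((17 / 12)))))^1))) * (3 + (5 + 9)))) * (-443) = -2215 / 2772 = -0.80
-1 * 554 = -554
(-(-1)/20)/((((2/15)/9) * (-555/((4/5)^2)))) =-18/4625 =-0.00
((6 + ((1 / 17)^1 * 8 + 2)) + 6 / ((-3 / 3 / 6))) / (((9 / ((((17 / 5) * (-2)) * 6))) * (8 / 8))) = 624 / 5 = 124.80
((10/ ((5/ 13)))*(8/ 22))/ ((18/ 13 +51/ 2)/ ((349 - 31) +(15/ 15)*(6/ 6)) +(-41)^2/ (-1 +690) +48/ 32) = 2078024/ 884449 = 2.35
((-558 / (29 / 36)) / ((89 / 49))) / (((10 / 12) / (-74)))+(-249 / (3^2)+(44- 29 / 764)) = 1002165127021 / 29578260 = 33881.81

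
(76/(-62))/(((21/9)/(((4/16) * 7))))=-57/62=-0.92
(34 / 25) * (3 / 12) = 17 / 50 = 0.34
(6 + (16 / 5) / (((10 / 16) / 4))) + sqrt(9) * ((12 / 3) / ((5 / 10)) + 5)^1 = 65.48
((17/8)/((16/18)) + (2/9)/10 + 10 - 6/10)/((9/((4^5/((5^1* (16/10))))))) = 68042/405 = 168.00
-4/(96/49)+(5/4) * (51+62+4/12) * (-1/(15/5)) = -3547/72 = -49.26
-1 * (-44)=44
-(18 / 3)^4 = -1296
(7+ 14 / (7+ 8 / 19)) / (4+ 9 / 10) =1790 / 987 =1.81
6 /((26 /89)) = 267 /13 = 20.54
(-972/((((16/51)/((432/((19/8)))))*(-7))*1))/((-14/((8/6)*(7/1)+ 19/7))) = -451501776/6517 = -69280.62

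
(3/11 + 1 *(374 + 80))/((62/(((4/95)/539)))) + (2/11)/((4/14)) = 0.64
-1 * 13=-13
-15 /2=-7.50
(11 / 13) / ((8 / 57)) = 627 / 104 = 6.03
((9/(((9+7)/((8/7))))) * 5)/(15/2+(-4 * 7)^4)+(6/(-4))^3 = -232342443/68842312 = -3.37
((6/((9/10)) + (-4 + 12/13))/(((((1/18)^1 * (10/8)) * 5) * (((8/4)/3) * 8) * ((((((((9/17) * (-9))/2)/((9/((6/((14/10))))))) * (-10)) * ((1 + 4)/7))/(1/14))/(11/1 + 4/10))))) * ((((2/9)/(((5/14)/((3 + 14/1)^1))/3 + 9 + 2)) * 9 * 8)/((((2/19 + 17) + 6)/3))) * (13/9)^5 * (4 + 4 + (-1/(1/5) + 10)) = 212586611154736/70737852065625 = 3.01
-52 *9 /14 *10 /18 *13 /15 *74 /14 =-12506 /147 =-85.07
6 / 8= 3 / 4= 0.75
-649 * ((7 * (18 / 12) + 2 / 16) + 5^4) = -3300165 / 8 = -412520.62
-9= -9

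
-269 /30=-8.97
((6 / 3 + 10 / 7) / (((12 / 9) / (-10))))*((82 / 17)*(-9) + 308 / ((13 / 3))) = -1100520 / 1547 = -711.39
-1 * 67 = -67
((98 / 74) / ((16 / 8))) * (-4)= -98 / 37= -2.65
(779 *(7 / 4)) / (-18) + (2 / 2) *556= 34579 / 72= 480.26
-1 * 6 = -6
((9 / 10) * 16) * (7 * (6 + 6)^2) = 72576 / 5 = 14515.20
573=573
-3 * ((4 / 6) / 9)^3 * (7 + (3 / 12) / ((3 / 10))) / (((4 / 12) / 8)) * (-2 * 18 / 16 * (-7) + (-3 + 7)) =-29704 / 6561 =-4.53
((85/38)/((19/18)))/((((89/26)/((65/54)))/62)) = 46.20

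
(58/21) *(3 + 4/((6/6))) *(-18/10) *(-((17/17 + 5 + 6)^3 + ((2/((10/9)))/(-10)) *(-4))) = 7519932/125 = 60159.46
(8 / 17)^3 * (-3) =-1536 / 4913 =-0.31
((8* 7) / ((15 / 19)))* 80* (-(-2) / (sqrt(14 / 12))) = 10507.44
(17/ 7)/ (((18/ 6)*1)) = 17/ 21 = 0.81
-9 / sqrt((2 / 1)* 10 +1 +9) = -3* sqrt(30) / 10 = -1.64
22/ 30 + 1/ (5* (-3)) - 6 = -5.33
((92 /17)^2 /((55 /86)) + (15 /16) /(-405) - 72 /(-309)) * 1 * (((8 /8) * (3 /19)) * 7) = 227863849913 /4479338160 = 50.87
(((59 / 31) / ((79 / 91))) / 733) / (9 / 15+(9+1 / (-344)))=9234680 / 29631996319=0.00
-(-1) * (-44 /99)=-4 /9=-0.44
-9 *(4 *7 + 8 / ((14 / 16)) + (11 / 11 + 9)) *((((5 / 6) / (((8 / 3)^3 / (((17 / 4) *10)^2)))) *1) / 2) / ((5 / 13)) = -1255307625 / 28672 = -43781.66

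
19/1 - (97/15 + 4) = 128/15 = 8.53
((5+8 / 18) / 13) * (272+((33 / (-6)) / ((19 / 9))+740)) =1879493 / 4446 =422.74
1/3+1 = 4/3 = 1.33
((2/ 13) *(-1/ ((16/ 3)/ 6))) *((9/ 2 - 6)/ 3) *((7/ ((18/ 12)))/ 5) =21/ 260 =0.08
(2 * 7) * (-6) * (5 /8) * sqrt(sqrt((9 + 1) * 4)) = -132.03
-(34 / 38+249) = -4748 / 19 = -249.89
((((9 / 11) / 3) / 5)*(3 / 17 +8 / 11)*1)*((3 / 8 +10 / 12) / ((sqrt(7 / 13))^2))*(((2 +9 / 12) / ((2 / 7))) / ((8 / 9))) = 573417 / 478720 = 1.20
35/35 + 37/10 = 47/10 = 4.70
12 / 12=1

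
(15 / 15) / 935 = 1 / 935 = 0.00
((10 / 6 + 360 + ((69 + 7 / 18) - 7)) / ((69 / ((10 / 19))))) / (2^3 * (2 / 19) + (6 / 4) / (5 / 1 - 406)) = 6121666 / 1586655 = 3.86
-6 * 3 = -18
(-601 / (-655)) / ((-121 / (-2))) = 1202 / 79255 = 0.02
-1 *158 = -158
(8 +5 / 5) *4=36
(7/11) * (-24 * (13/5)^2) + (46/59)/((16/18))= -6643587/64900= -102.37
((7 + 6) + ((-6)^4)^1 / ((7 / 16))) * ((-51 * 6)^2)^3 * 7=17098392250682258112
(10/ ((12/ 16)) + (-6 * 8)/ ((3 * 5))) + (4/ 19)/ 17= 10.15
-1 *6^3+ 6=-210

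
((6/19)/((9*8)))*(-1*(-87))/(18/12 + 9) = 0.04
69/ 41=1.68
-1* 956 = -956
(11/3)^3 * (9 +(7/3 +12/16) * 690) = 5687363/54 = 105321.54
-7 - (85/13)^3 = -629504/2197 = -286.53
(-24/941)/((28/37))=-222/6587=-0.03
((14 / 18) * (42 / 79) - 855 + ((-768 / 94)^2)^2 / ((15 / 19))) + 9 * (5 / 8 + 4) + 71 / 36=4833.13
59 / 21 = 2.81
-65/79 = -0.82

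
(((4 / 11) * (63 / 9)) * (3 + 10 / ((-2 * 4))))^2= 2401 / 121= 19.84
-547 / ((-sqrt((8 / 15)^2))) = 8205 / 8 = 1025.62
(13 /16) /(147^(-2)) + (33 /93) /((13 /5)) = 113210431 /6448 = 17557.45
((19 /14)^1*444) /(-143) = -4218 /1001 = -4.21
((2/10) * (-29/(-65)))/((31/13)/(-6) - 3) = -174/6625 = -0.03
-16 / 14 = -8 / 7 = -1.14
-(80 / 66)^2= -1600 / 1089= -1.47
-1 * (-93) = 93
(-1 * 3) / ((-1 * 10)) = 3 / 10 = 0.30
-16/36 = -0.44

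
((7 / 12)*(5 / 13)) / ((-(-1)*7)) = 5 / 156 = 0.03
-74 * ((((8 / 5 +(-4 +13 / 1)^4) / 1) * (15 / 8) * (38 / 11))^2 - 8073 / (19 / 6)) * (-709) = 14409773868783483 / 152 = 94801143873575.55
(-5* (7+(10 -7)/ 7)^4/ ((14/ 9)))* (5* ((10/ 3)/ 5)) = -548371200/ 16807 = -32627.55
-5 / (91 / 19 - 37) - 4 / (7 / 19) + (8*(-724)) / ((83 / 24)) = -1685.50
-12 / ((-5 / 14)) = 168 / 5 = 33.60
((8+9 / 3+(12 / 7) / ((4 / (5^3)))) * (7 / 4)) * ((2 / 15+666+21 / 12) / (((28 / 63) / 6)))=40754241 / 40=1018856.02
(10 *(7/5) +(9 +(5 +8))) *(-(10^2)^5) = -360000000000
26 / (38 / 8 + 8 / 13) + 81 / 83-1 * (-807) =812.82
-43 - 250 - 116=-409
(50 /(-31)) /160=-5 /496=-0.01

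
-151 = -151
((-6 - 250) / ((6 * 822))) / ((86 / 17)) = -544 / 53019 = -0.01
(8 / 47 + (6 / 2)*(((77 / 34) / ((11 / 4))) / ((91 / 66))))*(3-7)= -7.85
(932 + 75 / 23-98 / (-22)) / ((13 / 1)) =237748 / 3289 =72.29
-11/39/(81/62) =-682/3159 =-0.22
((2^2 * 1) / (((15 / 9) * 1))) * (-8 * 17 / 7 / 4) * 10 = -816 / 7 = -116.57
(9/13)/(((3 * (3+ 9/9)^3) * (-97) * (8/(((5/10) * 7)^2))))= -147/2582528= -0.00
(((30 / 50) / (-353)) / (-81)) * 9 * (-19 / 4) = -19 / 21180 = -0.00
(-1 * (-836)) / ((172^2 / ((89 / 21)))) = 18601 / 155316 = 0.12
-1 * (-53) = 53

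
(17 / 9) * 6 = 34 / 3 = 11.33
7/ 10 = 0.70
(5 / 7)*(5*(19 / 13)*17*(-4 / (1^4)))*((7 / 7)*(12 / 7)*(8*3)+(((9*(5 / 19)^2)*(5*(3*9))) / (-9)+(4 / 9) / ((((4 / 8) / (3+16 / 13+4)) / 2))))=-23334803500 / 1416051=-16478.79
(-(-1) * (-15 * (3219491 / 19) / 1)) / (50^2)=-9658473 / 9500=-1016.68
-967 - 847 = -1814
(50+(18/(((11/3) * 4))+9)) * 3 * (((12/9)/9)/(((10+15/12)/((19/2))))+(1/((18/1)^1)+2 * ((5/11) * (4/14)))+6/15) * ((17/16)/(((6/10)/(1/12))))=3541988675/158070528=22.41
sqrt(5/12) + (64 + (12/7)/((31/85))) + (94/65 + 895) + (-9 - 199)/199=sqrt(15)/6 + 2706131367/2806895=964.75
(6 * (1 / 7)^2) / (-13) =-6 / 637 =-0.01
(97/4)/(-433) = -97/1732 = -0.06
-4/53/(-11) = 4/583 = 0.01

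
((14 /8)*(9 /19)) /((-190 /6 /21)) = -3969 /7220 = -0.55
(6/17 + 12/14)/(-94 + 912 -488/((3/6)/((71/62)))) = -0.00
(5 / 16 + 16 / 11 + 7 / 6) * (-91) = -266.97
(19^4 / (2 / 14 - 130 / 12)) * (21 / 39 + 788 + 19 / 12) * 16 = -899541223784 / 5837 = -154110197.67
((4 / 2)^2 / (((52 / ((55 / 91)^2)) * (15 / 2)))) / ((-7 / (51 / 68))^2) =1815 / 42199976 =0.00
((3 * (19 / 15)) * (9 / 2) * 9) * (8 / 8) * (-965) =-297027 / 2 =-148513.50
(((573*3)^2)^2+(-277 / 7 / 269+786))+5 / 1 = 8731794512311.85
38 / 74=19 / 37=0.51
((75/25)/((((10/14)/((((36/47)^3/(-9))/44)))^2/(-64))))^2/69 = 83232582301309206528/24454167872847919426630664375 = 0.00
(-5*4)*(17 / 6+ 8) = -650 / 3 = -216.67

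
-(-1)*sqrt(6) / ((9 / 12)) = 4*sqrt(6) / 3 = 3.27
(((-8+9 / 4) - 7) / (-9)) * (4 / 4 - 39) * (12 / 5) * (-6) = 3876 / 5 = 775.20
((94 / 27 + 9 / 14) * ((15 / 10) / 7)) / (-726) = -1559 / 1280664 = -0.00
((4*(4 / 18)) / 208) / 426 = 1 / 99684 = 0.00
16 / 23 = 0.70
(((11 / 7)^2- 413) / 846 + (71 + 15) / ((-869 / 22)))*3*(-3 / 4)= 46379 / 7742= 5.99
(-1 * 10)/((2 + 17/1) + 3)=-5/11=-0.45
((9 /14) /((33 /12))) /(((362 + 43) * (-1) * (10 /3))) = -1 /5775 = -0.00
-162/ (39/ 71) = -3834/ 13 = -294.92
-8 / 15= -0.53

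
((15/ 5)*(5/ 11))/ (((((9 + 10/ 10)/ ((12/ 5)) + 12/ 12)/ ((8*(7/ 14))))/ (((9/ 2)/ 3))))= 540/ 341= 1.58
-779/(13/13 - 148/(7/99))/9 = 5453/131805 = 0.04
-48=-48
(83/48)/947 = 83/45456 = 0.00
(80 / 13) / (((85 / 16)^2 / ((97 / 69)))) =397312 / 1296165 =0.31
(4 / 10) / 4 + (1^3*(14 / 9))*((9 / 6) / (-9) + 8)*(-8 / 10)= -9.65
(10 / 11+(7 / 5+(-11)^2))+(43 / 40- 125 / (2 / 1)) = 27229 / 440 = 61.88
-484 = -484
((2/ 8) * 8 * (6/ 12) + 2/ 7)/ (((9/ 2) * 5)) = 0.06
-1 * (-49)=49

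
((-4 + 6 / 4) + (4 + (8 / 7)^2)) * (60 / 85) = 1650 / 833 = 1.98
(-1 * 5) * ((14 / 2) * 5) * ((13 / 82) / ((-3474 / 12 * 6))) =2275 / 142434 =0.02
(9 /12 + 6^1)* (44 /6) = 99 /2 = 49.50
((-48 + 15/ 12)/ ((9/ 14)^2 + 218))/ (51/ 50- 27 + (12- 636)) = 458150/ 1391249691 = 0.00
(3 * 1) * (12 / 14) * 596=10728 / 7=1532.57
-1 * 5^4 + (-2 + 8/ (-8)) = -628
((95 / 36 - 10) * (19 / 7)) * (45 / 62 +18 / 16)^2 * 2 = -117864315 / 861056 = -136.88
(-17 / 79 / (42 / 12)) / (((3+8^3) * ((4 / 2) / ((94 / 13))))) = -1598 / 3702335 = -0.00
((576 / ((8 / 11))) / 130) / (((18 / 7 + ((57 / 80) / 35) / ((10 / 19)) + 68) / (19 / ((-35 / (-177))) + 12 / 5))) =218401920 / 25702079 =8.50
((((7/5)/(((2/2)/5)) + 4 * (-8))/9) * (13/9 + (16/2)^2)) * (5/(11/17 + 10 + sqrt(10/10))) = -1251625/16038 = -78.04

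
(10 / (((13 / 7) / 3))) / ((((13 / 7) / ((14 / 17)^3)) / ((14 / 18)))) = 9411920 / 2490891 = 3.78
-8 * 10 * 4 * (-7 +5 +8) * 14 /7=-3840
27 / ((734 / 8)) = 0.29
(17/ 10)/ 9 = 17/ 90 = 0.19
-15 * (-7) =105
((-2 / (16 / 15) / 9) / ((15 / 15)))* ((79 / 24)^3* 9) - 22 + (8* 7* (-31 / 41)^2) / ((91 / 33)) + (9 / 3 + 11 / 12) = -59087096351 / 805588992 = -73.35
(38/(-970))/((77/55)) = -19/679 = -0.03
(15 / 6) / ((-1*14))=-5 / 28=-0.18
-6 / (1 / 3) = -18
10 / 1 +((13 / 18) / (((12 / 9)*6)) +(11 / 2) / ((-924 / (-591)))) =13.61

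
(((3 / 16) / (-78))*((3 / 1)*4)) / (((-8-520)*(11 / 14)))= 7 / 100672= 0.00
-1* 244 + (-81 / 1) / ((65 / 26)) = -1382 / 5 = -276.40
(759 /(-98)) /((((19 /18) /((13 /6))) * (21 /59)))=-582153 /13034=-44.66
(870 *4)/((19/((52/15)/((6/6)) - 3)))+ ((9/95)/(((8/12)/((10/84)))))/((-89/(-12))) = 1011779/11837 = 85.48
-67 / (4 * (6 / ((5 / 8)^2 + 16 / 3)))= -73633 / 4608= -15.98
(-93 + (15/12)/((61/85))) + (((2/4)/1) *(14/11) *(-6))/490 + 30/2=-7164427/93940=-76.27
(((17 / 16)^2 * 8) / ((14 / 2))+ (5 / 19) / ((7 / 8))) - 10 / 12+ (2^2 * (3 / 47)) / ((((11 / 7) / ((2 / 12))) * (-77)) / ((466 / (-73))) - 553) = 23247891761 / 30709912800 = 0.76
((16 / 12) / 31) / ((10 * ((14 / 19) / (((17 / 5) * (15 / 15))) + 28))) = 323 / 2119005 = 0.00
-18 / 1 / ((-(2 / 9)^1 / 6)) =486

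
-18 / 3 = -6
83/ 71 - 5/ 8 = 309/ 568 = 0.54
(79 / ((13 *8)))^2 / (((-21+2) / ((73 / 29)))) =-0.08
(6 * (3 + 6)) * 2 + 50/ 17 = 1886/ 17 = 110.94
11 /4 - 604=-2405 /4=-601.25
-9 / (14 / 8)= -36 / 7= -5.14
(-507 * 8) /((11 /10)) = -40560 /11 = -3687.27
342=342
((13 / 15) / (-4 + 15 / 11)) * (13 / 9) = -1859 / 3915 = -0.47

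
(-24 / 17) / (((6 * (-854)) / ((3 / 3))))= 0.00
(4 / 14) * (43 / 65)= 86 / 455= 0.19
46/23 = 2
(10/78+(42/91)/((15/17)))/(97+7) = 127/20280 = 0.01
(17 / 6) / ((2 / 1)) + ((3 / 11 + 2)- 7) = -437 / 132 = -3.31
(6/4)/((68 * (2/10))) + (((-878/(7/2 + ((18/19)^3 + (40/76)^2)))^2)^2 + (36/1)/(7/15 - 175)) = 220379346665115407846577529291427/170018118858657701198952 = 1296210945.90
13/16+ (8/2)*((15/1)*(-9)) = -8627/16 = -539.19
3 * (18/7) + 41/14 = 149/14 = 10.64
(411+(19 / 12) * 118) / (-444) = -3587 / 2664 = -1.35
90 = 90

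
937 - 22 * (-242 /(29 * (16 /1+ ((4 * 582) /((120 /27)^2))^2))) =15114706210093 /16130729189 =937.01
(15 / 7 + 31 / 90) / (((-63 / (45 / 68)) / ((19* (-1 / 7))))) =29773 / 419832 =0.07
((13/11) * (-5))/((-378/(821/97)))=53365/403326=0.13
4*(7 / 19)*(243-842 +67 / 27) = -450968 / 513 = -879.08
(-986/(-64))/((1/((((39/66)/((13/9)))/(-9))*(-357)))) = 176001/704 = 250.00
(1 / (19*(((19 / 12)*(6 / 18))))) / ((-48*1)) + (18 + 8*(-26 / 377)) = 17.45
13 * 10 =130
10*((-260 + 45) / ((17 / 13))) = -27950 / 17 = -1644.12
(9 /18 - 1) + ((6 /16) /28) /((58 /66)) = -3149 /6496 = -0.48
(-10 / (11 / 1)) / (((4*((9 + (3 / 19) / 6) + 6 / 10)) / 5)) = -2375 / 20119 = -0.12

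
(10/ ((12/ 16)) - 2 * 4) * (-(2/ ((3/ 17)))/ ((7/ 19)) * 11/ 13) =-113696/ 819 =-138.82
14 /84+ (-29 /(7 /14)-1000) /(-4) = 794 /3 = 264.67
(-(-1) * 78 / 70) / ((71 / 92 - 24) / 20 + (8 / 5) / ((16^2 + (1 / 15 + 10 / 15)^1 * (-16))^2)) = -1505266464 / 1568893613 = -0.96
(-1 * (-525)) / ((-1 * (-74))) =525 / 74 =7.09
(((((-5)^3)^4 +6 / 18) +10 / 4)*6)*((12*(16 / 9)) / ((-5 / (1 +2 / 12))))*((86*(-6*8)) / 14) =32250000374272 / 15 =2150000024951.47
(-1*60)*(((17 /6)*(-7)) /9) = 1190 /9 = 132.22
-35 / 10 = -3.50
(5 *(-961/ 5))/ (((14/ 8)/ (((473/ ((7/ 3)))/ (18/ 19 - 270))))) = 8636507/ 20874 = 413.74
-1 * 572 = -572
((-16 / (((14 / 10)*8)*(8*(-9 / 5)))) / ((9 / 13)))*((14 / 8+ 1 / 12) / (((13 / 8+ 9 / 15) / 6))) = 35750 / 50463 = 0.71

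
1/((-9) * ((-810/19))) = 19/7290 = 0.00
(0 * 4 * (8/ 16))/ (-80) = 0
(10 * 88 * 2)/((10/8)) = 1408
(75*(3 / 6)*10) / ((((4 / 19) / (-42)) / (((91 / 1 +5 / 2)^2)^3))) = -6398140940328146625 / 128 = -49985476096313645.51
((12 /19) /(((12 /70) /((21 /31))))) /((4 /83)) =61005 /1178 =51.79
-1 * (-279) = 279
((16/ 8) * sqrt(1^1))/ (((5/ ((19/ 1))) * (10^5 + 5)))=38/ 500025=0.00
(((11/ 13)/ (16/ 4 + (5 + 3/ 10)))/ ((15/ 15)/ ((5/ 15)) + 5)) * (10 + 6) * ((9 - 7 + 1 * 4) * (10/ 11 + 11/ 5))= 1368/ 403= 3.39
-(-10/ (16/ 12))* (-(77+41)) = -885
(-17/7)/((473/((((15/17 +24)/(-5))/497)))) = 423/8227835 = 0.00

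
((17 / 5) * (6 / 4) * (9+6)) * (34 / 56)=2601 / 56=46.45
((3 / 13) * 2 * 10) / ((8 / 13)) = 15 / 2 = 7.50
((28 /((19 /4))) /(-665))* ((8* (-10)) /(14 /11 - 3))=-2816 /6859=-0.41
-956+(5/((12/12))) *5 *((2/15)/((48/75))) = -22819/24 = -950.79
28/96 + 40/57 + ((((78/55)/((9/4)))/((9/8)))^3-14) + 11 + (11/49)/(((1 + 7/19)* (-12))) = -292403692072259/158537638759500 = -1.84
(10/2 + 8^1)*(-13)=-169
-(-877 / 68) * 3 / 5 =2631 / 340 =7.74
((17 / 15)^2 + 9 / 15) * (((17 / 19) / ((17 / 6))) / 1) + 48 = 69248 / 1425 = 48.60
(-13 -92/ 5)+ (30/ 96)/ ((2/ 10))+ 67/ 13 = -25671/ 1040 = -24.68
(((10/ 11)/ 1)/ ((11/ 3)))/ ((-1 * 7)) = -30/ 847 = -0.04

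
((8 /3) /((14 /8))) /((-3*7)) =-32 /441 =-0.07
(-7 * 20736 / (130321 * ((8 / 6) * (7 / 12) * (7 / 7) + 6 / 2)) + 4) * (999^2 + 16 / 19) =155652594830540 / 42093683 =3697766.12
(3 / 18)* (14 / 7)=1 / 3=0.33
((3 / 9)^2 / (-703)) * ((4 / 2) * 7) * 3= -14 / 2109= -0.01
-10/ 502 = -5/ 251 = -0.02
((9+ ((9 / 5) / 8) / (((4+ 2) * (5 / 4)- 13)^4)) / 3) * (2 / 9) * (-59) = -8638426 / 219615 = -39.33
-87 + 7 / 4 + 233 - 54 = 375 / 4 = 93.75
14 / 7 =2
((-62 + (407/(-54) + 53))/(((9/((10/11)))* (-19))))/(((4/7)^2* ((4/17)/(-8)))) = -195755/21384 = -9.15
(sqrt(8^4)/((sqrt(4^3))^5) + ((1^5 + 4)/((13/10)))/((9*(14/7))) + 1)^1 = 72821/59904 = 1.22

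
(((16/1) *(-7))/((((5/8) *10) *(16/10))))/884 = -14/1105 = -0.01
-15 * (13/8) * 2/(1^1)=-195/4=-48.75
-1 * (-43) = 43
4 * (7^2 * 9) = 1764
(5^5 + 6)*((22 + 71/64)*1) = 4630749/64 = 72355.45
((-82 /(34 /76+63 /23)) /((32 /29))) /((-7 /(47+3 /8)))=196925747 /1247680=157.83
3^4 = 81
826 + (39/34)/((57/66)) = 267227/323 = 827.33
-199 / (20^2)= -199 / 400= -0.50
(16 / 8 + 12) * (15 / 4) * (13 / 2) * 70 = 47775 / 2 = 23887.50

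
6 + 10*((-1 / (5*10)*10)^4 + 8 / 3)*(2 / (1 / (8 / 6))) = 86798 / 1125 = 77.15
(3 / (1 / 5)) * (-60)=-900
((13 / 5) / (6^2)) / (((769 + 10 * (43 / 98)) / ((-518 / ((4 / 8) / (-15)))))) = 164983 / 113688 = 1.45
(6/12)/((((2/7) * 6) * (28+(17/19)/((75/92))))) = 3325/331712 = 0.01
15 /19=0.79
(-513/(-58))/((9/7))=399/58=6.88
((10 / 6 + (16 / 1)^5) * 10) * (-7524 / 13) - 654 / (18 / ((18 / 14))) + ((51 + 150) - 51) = -552264876081 / 91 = -6068844792.10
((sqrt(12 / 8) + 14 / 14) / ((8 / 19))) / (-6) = -19 * sqrt(6) / 96 - 19 / 48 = -0.88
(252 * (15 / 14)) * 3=810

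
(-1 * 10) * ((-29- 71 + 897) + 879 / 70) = -56669 / 7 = -8095.57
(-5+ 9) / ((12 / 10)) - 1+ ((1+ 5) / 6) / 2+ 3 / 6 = 10 / 3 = 3.33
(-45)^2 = 2025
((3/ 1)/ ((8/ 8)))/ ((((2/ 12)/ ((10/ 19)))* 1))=180/ 19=9.47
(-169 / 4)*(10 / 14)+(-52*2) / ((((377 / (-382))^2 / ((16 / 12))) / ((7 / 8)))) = -142119571 / 918372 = -154.75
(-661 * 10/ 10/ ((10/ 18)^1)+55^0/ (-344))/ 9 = -2046461/ 15480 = -132.20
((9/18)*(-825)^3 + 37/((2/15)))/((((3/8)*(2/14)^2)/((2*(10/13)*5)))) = -282197317230.77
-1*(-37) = 37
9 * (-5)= -45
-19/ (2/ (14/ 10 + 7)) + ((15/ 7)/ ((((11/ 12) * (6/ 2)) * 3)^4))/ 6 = -3312274153/ 41507235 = -79.80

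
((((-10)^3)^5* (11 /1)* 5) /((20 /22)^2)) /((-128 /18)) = 9358593750000000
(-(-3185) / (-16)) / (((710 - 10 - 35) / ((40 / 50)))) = -91 / 380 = -0.24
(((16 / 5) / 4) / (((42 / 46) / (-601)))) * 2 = -110584 / 105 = -1053.18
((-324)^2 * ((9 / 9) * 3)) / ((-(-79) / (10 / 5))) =629856 / 79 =7972.86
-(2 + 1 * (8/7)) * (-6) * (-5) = -660/7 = -94.29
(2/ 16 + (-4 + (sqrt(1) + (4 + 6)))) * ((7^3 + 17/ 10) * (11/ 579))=720423/ 15440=46.66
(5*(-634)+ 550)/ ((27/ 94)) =-246280/ 27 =-9121.48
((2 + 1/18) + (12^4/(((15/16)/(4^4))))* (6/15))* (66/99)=1019216797/675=1509950.81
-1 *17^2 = -289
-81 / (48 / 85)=-2295 / 16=-143.44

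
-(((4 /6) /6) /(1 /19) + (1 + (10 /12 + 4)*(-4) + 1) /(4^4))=-1177 /576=-2.04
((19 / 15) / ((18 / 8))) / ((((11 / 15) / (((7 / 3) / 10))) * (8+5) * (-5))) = -266 / 96525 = -0.00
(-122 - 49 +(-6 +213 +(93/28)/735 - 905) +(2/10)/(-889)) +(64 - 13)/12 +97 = -334437707/435610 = -767.75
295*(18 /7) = 758.57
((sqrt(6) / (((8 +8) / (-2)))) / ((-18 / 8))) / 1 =sqrt(6) / 18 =0.14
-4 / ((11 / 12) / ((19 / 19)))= -48 / 11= -4.36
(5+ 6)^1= 11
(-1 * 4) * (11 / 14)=-22 / 7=-3.14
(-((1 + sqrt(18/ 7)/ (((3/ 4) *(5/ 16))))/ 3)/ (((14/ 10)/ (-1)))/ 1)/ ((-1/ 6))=-128 *sqrt(14)/ 49 - 10/ 7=-11.20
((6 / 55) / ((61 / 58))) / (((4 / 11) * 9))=29 / 915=0.03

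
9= 9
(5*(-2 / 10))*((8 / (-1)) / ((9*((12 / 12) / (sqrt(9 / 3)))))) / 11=8*sqrt(3) / 99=0.14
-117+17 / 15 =-1738 / 15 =-115.87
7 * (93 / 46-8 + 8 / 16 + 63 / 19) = -6615 / 437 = -15.14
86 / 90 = 43 / 45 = 0.96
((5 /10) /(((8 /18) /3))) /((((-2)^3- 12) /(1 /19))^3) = -27 /438976000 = -0.00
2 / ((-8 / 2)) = -1 / 2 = -0.50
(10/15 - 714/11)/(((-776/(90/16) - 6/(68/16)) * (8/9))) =608175/1172776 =0.52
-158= -158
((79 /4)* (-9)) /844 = -711 /3376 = -0.21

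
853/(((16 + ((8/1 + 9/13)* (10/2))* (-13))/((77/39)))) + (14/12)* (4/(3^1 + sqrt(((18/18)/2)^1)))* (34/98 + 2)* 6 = 51278321/2547909-460* sqrt(2)/119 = 14.66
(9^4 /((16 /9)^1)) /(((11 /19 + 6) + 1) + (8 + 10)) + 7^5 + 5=542601 /32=16956.28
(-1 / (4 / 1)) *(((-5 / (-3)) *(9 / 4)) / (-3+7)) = -15 / 64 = -0.23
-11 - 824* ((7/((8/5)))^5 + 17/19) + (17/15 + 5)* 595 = -307678609469/233472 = -1317839.44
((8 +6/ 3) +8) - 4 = 14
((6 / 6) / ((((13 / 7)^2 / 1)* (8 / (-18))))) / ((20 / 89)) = -39249 / 13520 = -2.90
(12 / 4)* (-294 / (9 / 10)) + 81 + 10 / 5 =-897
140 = 140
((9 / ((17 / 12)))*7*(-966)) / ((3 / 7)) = -1704024 / 17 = -100236.71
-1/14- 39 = -547/14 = -39.07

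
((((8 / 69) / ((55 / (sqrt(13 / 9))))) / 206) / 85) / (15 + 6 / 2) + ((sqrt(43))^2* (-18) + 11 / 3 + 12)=-2275 / 3 + 2* sqrt(13) / 897081075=-758.33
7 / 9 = 0.78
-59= -59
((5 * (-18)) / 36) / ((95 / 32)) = -16 / 19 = -0.84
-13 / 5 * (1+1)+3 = -11 / 5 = -2.20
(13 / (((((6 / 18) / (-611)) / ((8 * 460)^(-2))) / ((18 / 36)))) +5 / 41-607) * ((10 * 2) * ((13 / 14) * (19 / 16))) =-166459467735483 / 12437340160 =-13383.85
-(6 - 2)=-4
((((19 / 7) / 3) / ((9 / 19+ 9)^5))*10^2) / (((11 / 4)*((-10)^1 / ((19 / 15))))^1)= -893871739 / 16368382800000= -0.00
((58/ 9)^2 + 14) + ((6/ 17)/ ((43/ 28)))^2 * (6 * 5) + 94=6540764752/ 43283241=151.12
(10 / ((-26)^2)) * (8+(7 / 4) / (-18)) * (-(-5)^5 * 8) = 2922.62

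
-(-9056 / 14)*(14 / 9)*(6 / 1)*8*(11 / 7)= 1593856 / 21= 75897.90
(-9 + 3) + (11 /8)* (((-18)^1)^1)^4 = 144336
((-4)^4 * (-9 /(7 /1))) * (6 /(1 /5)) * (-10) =691200 /7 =98742.86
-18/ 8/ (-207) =1/ 92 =0.01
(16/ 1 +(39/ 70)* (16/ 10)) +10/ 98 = 20817/ 1225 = 16.99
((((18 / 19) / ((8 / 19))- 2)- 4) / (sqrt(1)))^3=-3375 / 64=-52.73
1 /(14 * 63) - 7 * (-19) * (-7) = -821141 /882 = -931.00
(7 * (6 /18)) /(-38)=-0.06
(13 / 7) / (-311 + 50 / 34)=-221 / 36834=-0.01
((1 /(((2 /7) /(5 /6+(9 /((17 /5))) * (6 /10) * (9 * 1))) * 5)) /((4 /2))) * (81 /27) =10801 /680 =15.88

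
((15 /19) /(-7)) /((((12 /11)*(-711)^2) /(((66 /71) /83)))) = -605 /264141125766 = -0.00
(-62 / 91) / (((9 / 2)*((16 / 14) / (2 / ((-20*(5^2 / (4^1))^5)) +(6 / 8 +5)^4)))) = -141195815702881 / 975000000000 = -144.82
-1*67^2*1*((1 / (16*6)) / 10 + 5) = -21551689 / 960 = -22449.68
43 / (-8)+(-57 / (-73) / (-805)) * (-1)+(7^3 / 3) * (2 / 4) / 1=73046263 / 1410360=51.79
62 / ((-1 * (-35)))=62 / 35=1.77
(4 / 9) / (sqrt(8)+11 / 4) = -176 / 63+128 *sqrt(2) / 63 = 0.08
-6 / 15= -0.40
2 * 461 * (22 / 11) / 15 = 1844 / 15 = 122.93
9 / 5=1.80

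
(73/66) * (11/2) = 73/12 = 6.08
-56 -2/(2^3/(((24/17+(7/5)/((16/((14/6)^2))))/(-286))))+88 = 40736821/1272960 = 32.00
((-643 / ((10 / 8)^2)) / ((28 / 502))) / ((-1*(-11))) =-1291144 / 1925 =-670.72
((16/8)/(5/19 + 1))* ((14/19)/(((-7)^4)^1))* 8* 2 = 8/1029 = 0.01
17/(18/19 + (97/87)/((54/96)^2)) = 2276181/598654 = 3.80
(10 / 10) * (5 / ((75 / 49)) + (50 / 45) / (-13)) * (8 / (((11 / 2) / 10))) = 59552 / 1287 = 46.27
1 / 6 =0.17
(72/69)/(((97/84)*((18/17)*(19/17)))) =32368/42389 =0.76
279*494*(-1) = -137826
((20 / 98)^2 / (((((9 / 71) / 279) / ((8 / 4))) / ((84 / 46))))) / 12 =220100 / 7889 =27.90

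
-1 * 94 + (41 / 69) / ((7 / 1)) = -45361 / 483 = -93.92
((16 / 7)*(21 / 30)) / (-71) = -8 / 355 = -0.02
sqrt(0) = 0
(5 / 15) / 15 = 1 / 45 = 0.02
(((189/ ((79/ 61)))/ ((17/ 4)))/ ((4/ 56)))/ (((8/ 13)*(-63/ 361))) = -6011733/ 1343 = -4476.35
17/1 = 17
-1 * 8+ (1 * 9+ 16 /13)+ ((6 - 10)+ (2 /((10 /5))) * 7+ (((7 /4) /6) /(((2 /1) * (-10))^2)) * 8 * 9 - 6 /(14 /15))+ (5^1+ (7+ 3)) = 504311 /36400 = 13.85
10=10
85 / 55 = 17 / 11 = 1.55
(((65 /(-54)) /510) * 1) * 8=-26 /1377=-0.02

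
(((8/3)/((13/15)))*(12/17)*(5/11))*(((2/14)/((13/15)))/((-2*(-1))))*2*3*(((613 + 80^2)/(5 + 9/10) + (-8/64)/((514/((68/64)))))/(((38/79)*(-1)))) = -1230205605535125/1019729702992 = -1206.40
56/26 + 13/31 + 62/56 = 41529/11284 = 3.68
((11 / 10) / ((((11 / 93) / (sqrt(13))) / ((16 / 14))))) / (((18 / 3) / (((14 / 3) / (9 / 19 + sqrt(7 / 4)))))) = -28272 * sqrt(13) / 11015 + 89528 * sqrt(91) / 33045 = 16.59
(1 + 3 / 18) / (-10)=-7 / 60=-0.12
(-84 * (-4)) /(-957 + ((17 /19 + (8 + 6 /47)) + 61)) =-42864 /113153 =-0.38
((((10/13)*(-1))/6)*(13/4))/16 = -5/192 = -0.03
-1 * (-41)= 41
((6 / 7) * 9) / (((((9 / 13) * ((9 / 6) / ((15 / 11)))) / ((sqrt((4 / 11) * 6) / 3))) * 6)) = 260 * sqrt(66) / 2541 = 0.83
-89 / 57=-1.56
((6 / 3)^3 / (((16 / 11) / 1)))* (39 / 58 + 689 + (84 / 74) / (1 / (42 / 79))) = 1287277585 / 339068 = 3796.52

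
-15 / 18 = -5 / 6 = -0.83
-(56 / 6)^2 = -784 / 9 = -87.11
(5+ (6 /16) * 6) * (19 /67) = 2.06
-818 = -818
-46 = -46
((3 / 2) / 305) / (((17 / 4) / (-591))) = -3546 / 5185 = -0.68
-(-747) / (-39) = -249 / 13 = -19.15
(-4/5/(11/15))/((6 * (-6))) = 1/33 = 0.03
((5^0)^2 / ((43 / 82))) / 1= 82 / 43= 1.91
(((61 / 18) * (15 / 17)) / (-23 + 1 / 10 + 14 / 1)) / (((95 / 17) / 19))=-1.14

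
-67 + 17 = -50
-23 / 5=-4.60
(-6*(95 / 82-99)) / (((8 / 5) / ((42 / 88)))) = 2527245 / 14432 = 175.11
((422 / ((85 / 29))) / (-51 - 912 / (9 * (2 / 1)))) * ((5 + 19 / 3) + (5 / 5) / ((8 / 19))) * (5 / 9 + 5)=-2013151 / 18666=-107.85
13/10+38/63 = 1199/630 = 1.90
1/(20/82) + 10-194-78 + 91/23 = -58407/230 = -253.94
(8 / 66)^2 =16 / 1089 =0.01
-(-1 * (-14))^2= -196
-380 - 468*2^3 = -4124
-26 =-26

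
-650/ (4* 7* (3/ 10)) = -1625/ 21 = -77.38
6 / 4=3 / 2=1.50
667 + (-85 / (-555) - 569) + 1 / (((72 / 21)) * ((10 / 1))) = 871859 / 8880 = 98.18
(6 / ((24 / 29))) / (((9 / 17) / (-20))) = -2465 / 9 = -273.89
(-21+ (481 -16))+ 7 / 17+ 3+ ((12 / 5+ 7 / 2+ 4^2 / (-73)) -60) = 4878279 / 12410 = 393.09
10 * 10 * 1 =100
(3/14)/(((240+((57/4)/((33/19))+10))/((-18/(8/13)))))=-0.02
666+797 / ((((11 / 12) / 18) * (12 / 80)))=1155006 / 11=105000.55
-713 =-713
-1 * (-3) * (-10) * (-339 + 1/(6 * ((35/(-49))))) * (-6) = -61062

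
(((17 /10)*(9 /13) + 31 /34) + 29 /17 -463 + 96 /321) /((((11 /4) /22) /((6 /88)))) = -325552764 /1300585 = -250.31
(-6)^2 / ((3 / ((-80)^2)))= 76800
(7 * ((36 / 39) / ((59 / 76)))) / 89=6384 / 68263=0.09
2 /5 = 0.40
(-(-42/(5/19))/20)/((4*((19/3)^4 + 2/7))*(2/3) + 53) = 678699/369471250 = 0.00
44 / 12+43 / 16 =305 / 48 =6.35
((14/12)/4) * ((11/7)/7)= 11/168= 0.07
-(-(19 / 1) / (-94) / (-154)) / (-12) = -19 / 173712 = -0.00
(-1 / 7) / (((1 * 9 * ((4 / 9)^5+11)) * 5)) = -0.00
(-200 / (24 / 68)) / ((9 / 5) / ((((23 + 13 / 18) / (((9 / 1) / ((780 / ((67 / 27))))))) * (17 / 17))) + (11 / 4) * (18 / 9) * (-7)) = 14.72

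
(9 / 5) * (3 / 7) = 27 / 35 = 0.77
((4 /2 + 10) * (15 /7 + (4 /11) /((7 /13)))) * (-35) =-13020 /11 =-1183.64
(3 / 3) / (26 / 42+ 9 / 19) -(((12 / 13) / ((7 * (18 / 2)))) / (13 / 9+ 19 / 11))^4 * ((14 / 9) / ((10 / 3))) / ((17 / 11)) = 201863574958467402093 / 220582753621848452380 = 0.92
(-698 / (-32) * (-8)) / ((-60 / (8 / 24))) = 349 / 360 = 0.97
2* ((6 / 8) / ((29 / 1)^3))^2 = 9 / 4758586568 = 0.00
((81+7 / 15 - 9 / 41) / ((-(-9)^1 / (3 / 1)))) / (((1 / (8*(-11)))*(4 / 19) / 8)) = -167089648 / 1845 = -90563.49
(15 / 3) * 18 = 90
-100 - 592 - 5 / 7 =-4849 / 7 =-692.71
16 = 16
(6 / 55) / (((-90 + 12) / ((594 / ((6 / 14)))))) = -126 / 65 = -1.94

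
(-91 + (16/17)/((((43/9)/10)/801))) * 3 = 3260757/731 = 4460.68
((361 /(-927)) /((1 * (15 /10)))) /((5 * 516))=-361 /3587490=-0.00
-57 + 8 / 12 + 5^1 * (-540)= -8269 / 3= -2756.33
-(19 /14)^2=-361 /196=-1.84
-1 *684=-684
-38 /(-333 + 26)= 38 /307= 0.12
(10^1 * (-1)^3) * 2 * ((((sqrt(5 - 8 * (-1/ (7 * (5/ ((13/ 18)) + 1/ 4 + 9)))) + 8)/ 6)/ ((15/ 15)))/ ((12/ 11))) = -220/ 9 - 55 * sqrt(208957)/ 3654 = -31.32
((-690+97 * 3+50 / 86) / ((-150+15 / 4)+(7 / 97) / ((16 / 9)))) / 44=6647216 / 107331741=0.06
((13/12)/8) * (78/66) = 169/1056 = 0.16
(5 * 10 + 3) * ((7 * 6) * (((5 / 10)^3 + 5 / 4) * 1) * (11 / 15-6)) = -322399 / 20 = -16119.95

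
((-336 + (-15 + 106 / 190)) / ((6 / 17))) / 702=-141491 / 100035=-1.41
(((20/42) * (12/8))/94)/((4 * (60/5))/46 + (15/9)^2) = 1035/520478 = 0.00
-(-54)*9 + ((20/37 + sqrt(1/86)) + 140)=sqrt(86)/86 + 23182/37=626.65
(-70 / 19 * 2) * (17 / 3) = -2380 / 57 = -41.75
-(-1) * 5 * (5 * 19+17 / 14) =6735 / 14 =481.07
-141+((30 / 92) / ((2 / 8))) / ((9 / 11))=-9619 / 69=-139.41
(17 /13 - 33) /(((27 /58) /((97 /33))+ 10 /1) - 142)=2317912 /9642633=0.24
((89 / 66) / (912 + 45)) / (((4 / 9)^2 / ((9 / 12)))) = 2403 / 449152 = 0.01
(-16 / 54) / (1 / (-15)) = 40 / 9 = 4.44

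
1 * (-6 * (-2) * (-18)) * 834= -180144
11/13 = 0.85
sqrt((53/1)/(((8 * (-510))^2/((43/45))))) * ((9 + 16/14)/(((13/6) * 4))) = 71 * sqrt(11395)/3712800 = 0.00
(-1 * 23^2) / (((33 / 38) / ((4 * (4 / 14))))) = -160816 / 231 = -696.17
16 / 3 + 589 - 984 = -389.67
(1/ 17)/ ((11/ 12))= 12/ 187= 0.06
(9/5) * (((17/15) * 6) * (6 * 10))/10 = 1836/25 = 73.44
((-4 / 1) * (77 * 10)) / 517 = -280 / 47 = -5.96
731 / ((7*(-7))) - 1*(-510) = 24259 / 49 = 495.08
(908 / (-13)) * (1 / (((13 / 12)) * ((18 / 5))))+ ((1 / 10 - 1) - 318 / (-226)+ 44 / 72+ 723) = 606891229 / 859365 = 706.21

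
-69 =-69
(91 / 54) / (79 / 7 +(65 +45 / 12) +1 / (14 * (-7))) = 8918 / 423495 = 0.02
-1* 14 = -14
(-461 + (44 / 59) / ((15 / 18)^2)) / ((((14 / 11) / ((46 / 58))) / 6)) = -73556967 / 42775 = -1719.63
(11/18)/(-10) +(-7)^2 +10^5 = 18008809/180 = 100048.94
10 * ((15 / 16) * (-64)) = -600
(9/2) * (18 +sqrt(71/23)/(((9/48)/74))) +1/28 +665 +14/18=188197/252 +1776 * sqrt(1633)/23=3867.20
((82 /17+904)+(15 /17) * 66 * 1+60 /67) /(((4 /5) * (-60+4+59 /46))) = -21131250 /955621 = -22.11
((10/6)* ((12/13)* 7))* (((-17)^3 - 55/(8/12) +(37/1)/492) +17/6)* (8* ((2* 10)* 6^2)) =-165067056000/533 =-309694288.93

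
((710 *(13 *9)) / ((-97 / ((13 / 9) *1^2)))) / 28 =-59995 / 1358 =-44.18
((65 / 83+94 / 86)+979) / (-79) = -3500747 / 281951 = -12.42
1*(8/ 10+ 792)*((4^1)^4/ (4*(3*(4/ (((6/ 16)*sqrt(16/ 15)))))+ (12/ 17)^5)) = -116708701436928/ 50399746734265+ 63931198571038688*sqrt(15)/ 151199240202795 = 1635.29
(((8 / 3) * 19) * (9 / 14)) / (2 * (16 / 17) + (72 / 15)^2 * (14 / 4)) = 24225 / 61376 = 0.39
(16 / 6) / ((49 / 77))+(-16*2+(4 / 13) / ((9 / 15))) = -2484 / 91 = -27.30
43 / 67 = 0.64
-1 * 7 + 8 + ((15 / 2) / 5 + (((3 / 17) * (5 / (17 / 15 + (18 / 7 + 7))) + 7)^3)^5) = 5658885089970.78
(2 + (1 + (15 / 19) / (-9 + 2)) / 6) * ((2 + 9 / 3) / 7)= 1.53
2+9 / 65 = 139 / 65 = 2.14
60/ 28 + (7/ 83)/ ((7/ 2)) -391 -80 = -272392/ 581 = -468.83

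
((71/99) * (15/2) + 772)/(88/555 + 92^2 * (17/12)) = 9491795/146407976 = 0.06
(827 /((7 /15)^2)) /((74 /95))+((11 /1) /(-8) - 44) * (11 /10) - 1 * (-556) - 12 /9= 2340883633 /435120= 5379.86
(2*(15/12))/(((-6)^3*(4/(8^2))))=-5/27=-0.19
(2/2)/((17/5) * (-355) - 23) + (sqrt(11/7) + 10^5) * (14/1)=1400017.55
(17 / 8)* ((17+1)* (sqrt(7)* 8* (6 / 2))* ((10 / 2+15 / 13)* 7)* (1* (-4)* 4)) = -8225280* sqrt(7) / 13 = -1674003.49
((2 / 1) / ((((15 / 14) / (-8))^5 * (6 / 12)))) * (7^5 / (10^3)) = -1560213.42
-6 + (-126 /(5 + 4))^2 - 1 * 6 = 184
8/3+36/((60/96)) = 904/15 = 60.27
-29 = -29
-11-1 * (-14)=3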